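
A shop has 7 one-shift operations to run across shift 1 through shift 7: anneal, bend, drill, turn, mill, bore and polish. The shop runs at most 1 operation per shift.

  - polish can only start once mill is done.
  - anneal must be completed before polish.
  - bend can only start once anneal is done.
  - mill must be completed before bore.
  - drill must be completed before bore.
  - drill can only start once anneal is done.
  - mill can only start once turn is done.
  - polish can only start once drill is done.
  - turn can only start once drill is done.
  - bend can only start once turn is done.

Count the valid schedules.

Splitting on bend: it can be shift 4 (2), shift 5 (2), shift 6 (2), shift 7 (2). Listing each branch's schedules as (anneal, drill, turn, mill, bore, polish) by shift number:
bend=shift 4: (1,2,3,5,6,7) (1,2,3,5,7,6) — 2.
bend=shift 5: (1,2,3,4,6,7) (1,2,3,4,7,6) — 2.
bend=shift 6: (1,2,3,4,5,7) (1,2,3,4,7,5) — 2.
bend=shift 7: (1,2,3,4,5,6) (1,2,3,4,6,5) — 2.
Summing: 2 + 2 + 2 + 2 = 8.

8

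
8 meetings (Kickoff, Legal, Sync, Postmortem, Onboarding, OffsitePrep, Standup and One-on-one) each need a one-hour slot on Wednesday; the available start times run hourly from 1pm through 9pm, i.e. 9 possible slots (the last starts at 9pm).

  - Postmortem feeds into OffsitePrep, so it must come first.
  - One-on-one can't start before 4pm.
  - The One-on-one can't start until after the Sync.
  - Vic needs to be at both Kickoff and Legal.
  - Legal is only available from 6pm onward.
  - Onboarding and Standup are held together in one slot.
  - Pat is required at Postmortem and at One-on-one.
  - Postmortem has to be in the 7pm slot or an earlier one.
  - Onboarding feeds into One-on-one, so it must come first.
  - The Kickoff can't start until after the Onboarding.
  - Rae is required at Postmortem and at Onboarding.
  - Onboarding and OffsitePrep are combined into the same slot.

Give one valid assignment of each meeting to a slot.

Onboarding in 2pm, One-on-one in 4pm, OffsitePrep in 2pm, Standup in 2pm, Kickoff in 3pm, Legal in 6pm, Postmortem in 1pm, Sync in 1pm

Checking: Postmortem(1pm) before OffsitePrep(2pm); Onboarding(2pm) before Kickoff(3pm); Onboarding(2pm) before One-on-one(4pm); Sync(1pm) before One-on-one(4pm); Postmortem(1pm) != One-on-one(4pm); Postmortem(1pm) != Onboarding(2pm); Kickoff(3pm) != Legal(6pm); Onboarding = Standup = 2pm; Onboarding = OffsitePrep = 2pm; Legal=6pm in [6pm,9pm]; One-on-one=4pm in [4pm,9pm]; Postmortem=1pm in [1pm,7pm].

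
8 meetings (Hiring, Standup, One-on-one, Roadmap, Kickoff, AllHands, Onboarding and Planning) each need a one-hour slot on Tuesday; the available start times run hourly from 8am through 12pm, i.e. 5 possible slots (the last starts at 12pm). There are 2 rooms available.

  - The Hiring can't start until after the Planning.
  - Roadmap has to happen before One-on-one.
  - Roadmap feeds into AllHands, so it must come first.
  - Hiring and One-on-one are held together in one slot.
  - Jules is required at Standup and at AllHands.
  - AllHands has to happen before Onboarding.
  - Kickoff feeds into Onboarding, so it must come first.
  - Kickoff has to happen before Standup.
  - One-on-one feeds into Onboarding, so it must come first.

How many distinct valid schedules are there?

58

Splitting on Hiring: it can be 9am (7), 10am (22), 11am (29). Listing each branch's schedules as (Standup, One-on-one, Roadmap, Kickoff, AllHands, Onboarding, Planning):
Hiring=9am: (11am,9am,8am,10am,10am,11am,8am) (11am,9am,8am,10am,10am,12pm,8am) (12pm,9am,8am,10am,10am,11am,8am) (12pm,9am,8am,10am,10am,12pm,8am) (12pm,9am,8am,10am,11am,12pm,8am) (12pm,9am,8am,11am,10am,12pm,8am) (12pm,9am,8am,11am,11am,12pm,8am) — 7.
Hiring=10am: (9am,10am,8am,8am,11am,12pm,9am) (9am,10am,9am,8am,11am,12pm,8am) (11am,10am,8am,8am,9am,11am,9am) (11am,10am,8am,8am,9am,12pm,9am) (11am,10am,8am,9am,9am,11am,8am) (11am,10am,8am,9am,9am,12pm,8am) (12pm,10am,8am,8am,9am,11am,9am) (12pm,10am,8am,8am,9am,12pm,9am) (12pm,10am,8am,8am,11am,12pm,9am) (12pm,10am,8am,9am,9am,11am,8am) (12pm,10am,8am,9am,9am,12pm,8am) (12pm,10am,8am,9am,11am,12pm,8am) (12pm,10am,8am,9am,11am,12pm,9am) (12pm,10am,8am,11am,9am,12pm,8am) (12pm,10am,8am,11am,9am,12pm,9am) (12pm,10am,8am,11am,11am,12pm,8am) (12pm,10am,8am,11am,11am,12pm,9am) (12pm,10am,9am,8am,11am,12pm,8am) (12pm,10am,9am,8am,11am,12pm,9am) (12pm,10am,9am,9am,11am,12pm,8am) (12pm,10am,9am,11am,11am,12pm,8am) (12pm,10am,9am,11am,11am,12pm,9am) — 22.
Hiring=11am: (9am,11am,8am,8am,10am,12pm,9am) (9am,11am,8am,8am,10am,12pm,10am) (9am,11am,9am,8am,10am,12pm,8am) (9am,11am,9am,8am,10am,12pm,10am) (10am,11am,8am,8am,9am,12pm,9am) (10am,11am,8am,8am,9am,12pm,10am) (10am,11am,8am,9am,9am,12pm,8am) (10am,11am,8am,9am,9am,12pm,10am) (12pm,11am,8am,8am,9am,12pm,9am) (12pm,11am,8am,8am,9am,12pm,10am) (12pm,11am,8am,8am,10am,12pm,9am) (12pm,11am,8am,8am,10am,12pm,10am) (12pm,11am,8am,9am,9am,12pm,8am) (12pm,11am,8am,9am,9am,12pm,10am) (12pm,11am,8am,9am,10am,12pm,8am) (12pm,11am,8am,9am,10am,12pm,9am) (12pm,11am,8am,9am,10am,12pm,10am) (12pm,11am,8am,10am,9am,12pm,8am) (12pm,11am,8am,10am,9am,12pm,9am) (12pm,11am,8am,10am,9am,12pm,10am) (12pm,11am,8am,10am,10am,12pm,8am) (12pm,11am,8am,10am,10am,12pm,9am) (12pm,11am,9am,8am,10am,12pm,8am) (12pm,11am,9am,8am,10am,12pm,9am) (12pm,11am,9am,8am,10am,12pm,10am) (12pm,11am,9am,9am,10am,12pm,8am) (12pm,11am,9am,9am,10am,12pm,10am) (12pm,11am,9am,10am,10am,12pm,8am) (12pm,11am,9am,10am,10am,12pm,9am) — 29.
Summing: 7 + 22 + 29 = 58.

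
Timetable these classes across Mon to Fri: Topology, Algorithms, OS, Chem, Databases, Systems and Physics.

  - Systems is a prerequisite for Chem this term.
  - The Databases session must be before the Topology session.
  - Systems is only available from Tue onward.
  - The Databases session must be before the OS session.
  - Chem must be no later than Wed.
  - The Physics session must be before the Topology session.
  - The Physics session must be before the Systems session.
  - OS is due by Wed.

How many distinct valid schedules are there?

Splitting on Topology: it can be Tue (10), Wed (15), Thu (15), Fri (15). Listing each branch's schedules as (Algorithms, OS, Chem, Databases, Systems, Physics):
Topology=Tue: (Mon,Tue,Wed,Mon,Tue,Mon) (Mon,Wed,Wed,Mon,Tue,Mon) (Tue,Tue,Wed,Mon,Tue,Mon) (Tue,Wed,Wed,Mon,Tue,Mon) (Wed,Tue,Wed,Mon,Tue,Mon) (Wed,Wed,Wed,Mon,Tue,Mon) (Thu,Tue,Wed,Mon,Tue,Mon) (Thu,Wed,Wed,Mon,Tue,Mon) (Fri,Tue,Wed,Mon,Tue,Mon) (Fri,Wed,Wed,Mon,Tue,Mon) — 10.
Topology=Wed: (Mon,Tue,Wed,Mon,Tue,Mon) (Mon,Wed,Wed,Mon,Tue,Mon) (Mon,Wed,Wed,Tue,Tue,Mon) (Tue,Tue,Wed,Mon,Tue,Mon) (Tue,Wed,Wed,Mon,Tue,Mon) (Tue,Wed,Wed,Tue,Tue,Mon) (Wed,Tue,Wed,Mon,Tue,Mon) (Wed,Wed,Wed,Mon,Tue,Mon) (Wed,Wed,Wed,Tue,Tue,Mon) (Thu,Tue,Wed,Mon,Tue,Mon) (Thu,Wed,Wed,Mon,Tue,Mon) (Thu,Wed,Wed,Tue,Tue,Mon) (Fri,Tue,Wed,Mon,Tue,Mon) (Fri,Wed,Wed,Mon,Tue,Mon) (Fri,Wed,Wed,Tue,Tue,Mon) — 15.
Topology=Thu: (Mon,Tue,Wed,Mon,Tue,Mon) (Mon,Wed,Wed,Mon,Tue,Mon) (Mon,Wed,Wed,Tue,Tue,Mon) (Tue,Tue,Wed,Mon,Tue,Mon) (Tue,Wed,Wed,Mon,Tue,Mon) (Tue,Wed,Wed,Tue,Tue,Mon) (Wed,Tue,Wed,Mon,Tue,Mon) (Wed,Wed,Wed,Mon,Tue,Mon) (Wed,Wed,Wed,Tue,Tue,Mon) (Thu,Tue,Wed,Mon,Tue,Mon) (Thu,Wed,Wed,Mon,Tue,Mon) (Thu,Wed,Wed,Tue,Tue,Mon) (Fri,Tue,Wed,Mon,Tue,Mon) (Fri,Wed,Wed,Mon,Tue,Mon) (Fri,Wed,Wed,Tue,Tue,Mon) — 15.
Topology=Fri: (Mon,Tue,Wed,Mon,Tue,Mon) (Mon,Wed,Wed,Mon,Tue,Mon) (Mon,Wed,Wed,Tue,Tue,Mon) (Tue,Tue,Wed,Mon,Tue,Mon) (Tue,Wed,Wed,Mon,Tue,Mon) (Tue,Wed,Wed,Tue,Tue,Mon) (Wed,Tue,Wed,Mon,Tue,Mon) (Wed,Wed,Wed,Mon,Tue,Mon) (Wed,Wed,Wed,Tue,Tue,Mon) (Thu,Tue,Wed,Mon,Tue,Mon) (Thu,Wed,Wed,Mon,Tue,Mon) (Thu,Wed,Wed,Tue,Tue,Mon) (Fri,Tue,Wed,Mon,Tue,Mon) (Fri,Wed,Wed,Mon,Tue,Mon) (Fri,Wed,Wed,Tue,Tue,Mon) — 15.
Summing: 10 + 15 + 15 + 15 = 55.

55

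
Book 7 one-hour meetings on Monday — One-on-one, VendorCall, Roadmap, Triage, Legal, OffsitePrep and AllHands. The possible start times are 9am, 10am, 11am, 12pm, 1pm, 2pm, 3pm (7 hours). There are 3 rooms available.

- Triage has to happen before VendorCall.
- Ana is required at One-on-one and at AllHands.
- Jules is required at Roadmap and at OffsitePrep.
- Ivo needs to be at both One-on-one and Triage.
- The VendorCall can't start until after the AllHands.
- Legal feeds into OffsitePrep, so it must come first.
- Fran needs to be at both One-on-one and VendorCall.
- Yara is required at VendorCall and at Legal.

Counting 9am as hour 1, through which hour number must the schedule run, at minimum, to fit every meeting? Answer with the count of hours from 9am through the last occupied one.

3 hours

The precedence chain requires at least 2 distinct hours.
With at most 3 per hour and 7 meetings, at least 3 hours are needed.
3 works (last occupied hour: 11am): for example AllHands -> 9am, One-on-one -> 11am, VendorCall -> 10am, Triage -> 9am, Legal -> 9am, Roadmap -> 11am, OffsitePrep -> 10am.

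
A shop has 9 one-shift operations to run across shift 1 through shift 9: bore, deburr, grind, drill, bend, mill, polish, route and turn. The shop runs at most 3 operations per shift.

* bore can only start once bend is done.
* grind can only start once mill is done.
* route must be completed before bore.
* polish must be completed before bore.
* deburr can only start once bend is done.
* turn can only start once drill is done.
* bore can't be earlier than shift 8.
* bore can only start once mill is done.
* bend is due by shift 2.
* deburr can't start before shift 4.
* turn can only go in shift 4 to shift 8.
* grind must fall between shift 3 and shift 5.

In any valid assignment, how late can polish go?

shift 8

Downstream work caps polish at shift 8.
polish at shift 8 is achievable: route in shift 2; polish in shift 8; bore in shift 9; grind in shift 3; mill in shift 1; bend in shift 1; deburr in shift 4; turn in shift 4; drill in shift 1.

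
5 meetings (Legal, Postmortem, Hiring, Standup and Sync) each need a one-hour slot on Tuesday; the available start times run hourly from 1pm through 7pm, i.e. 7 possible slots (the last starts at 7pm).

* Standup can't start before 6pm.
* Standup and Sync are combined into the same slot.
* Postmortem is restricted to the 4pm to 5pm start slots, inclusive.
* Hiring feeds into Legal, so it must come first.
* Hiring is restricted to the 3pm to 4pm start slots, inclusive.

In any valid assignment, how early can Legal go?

4pm

Precedence pushes Legal to at least 4pm.
Legal at 4pm is achievable: Hiring in 3pm, Legal in 4pm, Sync in 6pm, Standup in 6pm, Postmortem in 4pm.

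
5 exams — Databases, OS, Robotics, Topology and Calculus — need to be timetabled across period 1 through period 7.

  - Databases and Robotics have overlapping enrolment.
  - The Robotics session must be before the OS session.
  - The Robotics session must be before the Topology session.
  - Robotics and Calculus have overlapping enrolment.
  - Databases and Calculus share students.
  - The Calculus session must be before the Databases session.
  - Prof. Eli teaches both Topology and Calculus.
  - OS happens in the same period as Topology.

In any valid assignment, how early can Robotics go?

Downstream work caps Robotics at period 6.
Robotics at period 1 is achievable: Calculus -> period 2; Databases -> period 3; Topology -> period 3; OS -> period 3; Robotics -> period 1.

period 1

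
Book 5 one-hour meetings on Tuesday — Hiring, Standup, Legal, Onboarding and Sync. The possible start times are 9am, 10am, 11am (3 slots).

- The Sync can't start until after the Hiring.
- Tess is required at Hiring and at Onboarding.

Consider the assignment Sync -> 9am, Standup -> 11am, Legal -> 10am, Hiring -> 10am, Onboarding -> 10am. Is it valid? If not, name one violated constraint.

The Sync can't start until after the Hiring — violated.
Tess is required at Hiring and at Onboarding — violated.

No. The Sync can't start until after the Hiring is not satisfied.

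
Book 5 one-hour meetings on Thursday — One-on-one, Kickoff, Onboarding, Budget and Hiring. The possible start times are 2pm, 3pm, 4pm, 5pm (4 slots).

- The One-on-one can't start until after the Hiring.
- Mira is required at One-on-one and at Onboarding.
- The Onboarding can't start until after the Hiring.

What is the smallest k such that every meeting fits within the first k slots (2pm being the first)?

3 slots

The precedence chain requires at least 2 distinct slots.
Could 2 slots be enough, i.e. nothing placed later than 3pm? No: One-on-one must come after Hiring (at 2pm or later) → {3pm}; Hiring must come before One-on-one (at 3pm or earlier) → {2pm}; Onboarding must come after Hiring (at 2pm or later) → {3pm}; Onboarding can't share with One-on-one (3pm) → nothing is left.
So 2 slots is not enough.
3 works (last occupied slot: 4pm): for example One-on-one in 3pm, Budget in 2pm, Onboarding in 4pm, Kickoff in 2pm, Hiring in 2pm.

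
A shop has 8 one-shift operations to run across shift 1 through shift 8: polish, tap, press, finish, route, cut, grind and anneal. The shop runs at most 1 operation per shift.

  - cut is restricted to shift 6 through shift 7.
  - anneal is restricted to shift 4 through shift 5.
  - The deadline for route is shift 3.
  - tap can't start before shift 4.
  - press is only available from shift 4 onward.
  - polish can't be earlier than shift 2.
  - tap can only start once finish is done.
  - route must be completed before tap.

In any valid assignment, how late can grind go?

grind at shift 8 is achievable: grind -> shift 8, tap -> shift 5, polish -> shift 2, finish -> shift 3, press -> shift 7, cut -> shift 6, route -> shift 1, anneal -> shift 4.

shift 8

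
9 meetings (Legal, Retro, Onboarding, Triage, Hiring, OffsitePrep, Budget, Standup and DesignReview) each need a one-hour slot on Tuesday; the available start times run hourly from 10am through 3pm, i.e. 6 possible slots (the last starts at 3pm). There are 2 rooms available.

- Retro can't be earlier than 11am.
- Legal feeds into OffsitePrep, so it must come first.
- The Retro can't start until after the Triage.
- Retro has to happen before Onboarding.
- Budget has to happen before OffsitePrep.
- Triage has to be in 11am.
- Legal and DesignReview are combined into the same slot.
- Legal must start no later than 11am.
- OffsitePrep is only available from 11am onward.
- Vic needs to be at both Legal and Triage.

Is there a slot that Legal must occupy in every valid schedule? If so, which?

10am

Legal's window is 10am–11am.
Triage is fixed at 11am, and Legal can't share a slot with Triage.
So Legal must be 10am.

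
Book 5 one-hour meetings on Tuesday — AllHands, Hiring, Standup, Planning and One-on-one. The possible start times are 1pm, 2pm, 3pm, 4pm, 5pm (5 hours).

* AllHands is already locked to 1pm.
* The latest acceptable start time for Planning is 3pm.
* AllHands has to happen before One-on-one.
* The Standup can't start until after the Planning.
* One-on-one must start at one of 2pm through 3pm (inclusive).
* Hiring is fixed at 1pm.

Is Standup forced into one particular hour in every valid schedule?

No

Standup can be 2pm (e.g. Hiring -> 1pm, AllHands -> 1pm, Standup -> 2pm, Planning -> 1pm, One-on-one -> 2pm) or 3pm (e.g. Standup in 3pm; AllHands in 1pm; Hiring in 1pm; One-on-one in 2pm; Planning in 1pm).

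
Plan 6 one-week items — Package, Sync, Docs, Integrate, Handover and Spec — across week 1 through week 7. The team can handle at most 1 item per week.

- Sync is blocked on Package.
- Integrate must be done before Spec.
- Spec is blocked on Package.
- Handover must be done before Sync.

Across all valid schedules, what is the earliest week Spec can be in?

week 3

Precedence pushes Spec to at least week 2.
Spec at week 3 is achievable: Docs=week 6; Spec=week 3; Integrate=week 2; Handover=week 4; Sync=week 5; Package=week 1.
Nothing earlier works — the capacity limit rule out every week before week 3.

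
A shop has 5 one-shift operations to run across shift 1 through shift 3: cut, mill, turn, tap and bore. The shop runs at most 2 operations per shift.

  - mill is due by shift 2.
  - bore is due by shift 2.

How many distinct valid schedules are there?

Splitting on cut: it can be shift 1 (9), shift 2 (9), shift 3 (18). Listing each branch's schedules as (mill, turn, tap, bore) by shift number:
cut=shift 1: (1,2,3,2) (1,3,2,2) (1,3,3,2) (2,1,3,2) (2,2,3,1) (2,3,1,2) (2,3,2,1) (2,3,3,1) (2,3,3,2) — 9.
cut=shift 2: (1,1,3,2) (1,2,3,1) (1,3,1,2) (1,3,2,1) (1,3,3,1) (1,3,3,2) (2,1,3,1) (2,3,1,1) (2,3,3,1) — 9.
cut=shift 3: (1,1,2,2) (1,1,3,2) (1,2,1,2) (1,2,2,1) (1,2,3,1) (1,2,3,2) (1,3,1,2) (1,3,2,1) (1,3,2,2) (2,1,1,2) (2,1,2,1) (2,1,3,1) (2,1,3,2) (2,2,1,1) (2,2,3,1) (2,3,1,1) (2,3,1,2) (2,3,2,1) — 18.
Summing: 9 + 9 + 18 = 36.

36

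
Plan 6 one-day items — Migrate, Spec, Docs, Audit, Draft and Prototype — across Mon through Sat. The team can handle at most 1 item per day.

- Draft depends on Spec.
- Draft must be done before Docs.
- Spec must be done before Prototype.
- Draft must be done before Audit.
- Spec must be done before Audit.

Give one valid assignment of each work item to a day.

Spec -> Mon; Audit -> Wed; Docs -> Thu; Draft -> Tue; Prototype -> Fri; Migrate -> Sat

Checking: Spec(Mon) before Prototype(Fri); Spec(Mon) before Draft(Tue); Draft(Tue) before Docs(Thu); Spec(Mon) before Audit(Wed); Draft(Tue) before Audit(Wed); max 1 per day (cap 1).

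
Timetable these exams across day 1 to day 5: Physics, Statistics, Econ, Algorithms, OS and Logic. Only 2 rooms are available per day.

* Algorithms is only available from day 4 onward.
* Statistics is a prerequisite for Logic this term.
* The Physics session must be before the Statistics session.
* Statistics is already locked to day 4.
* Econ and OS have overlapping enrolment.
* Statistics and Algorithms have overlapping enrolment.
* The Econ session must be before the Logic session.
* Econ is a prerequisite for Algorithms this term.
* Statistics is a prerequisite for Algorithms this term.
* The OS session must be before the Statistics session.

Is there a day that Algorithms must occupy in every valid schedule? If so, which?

Algorithms's window is day 4–day 5.
Statistics is fixed at day 4, and Algorithms can't share a day with Statistics.
So Algorithms must be day 5.

day 5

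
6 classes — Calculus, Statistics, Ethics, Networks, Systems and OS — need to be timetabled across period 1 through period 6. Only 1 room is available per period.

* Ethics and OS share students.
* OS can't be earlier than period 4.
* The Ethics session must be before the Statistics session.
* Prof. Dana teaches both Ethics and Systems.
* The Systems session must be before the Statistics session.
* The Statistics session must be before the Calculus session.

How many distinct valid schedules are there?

Splitting on Calculus: it can be period 4 (4), period 5 (10), period 6 (16). Listing each branch's schedules as (Statistics, Ethics, Networks, Systems, OS) by period number:
Calculus=period 4: (3,1,5,2,6) (3,1,6,2,5) (3,2,5,1,6) (3,2,6,1,5) — 4.
Calculus=period 5: (3,1,4,2,6) (3,1,6,2,4) (3,2,4,1,6) (3,2,6,1,4) (4,1,2,3,6) (4,1,3,2,6) (4,2,1,3,6) (4,2,3,1,6) (4,3,1,2,6) (4,3,2,1,6) — 10.
Calculus=period 6: (3,1,4,2,5) (3,1,5,2,4) (3,2,4,1,5) (3,2,5,1,4) (4,1,2,3,5) (4,1,3,2,5) (4,2,1,3,5) (4,2,3,1,5) (4,3,1,2,5) (4,3,2,1,5) (5,1,2,3,4) (5,1,3,2,4) (5,2,1,3,4) (5,2,3,1,4) (5,3,1,2,4) (5,3,2,1,4) — 16.
Summing: 4 + 10 + 16 = 30.

30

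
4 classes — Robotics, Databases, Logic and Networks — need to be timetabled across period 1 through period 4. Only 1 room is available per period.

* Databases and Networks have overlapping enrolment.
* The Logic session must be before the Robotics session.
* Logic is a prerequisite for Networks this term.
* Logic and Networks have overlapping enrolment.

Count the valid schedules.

8

Splitting on Robotics: it can be period 2 (2), period 3 (3), period 4 (3). Listing each branch's schedules as (Databases, Logic, Networks) by period number:
Robotics=period 2: (3,1,4) (4,1,3) — 2.
Robotics=period 3: (1,2,4) (2,1,4) (4,1,2) — 3.
Robotics=period 4: (1,2,3) (2,1,3) (3,1,2) — 3.
Summing: 2 + 3 + 3 = 8.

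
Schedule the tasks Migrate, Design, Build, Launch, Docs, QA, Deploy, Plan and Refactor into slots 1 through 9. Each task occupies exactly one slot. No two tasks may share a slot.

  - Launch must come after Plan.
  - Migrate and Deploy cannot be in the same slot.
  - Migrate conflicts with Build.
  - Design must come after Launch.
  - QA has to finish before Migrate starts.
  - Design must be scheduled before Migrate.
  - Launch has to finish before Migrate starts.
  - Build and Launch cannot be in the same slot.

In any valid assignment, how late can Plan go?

6

Downstream work caps Plan at 6.
Plan at 6 is achievable: Build -> 2; Docs -> 3; Refactor -> 5; Migrate -> 9; Plan -> 6; Deploy -> 4; QA -> 1; Design -> 8; Launch -> 7.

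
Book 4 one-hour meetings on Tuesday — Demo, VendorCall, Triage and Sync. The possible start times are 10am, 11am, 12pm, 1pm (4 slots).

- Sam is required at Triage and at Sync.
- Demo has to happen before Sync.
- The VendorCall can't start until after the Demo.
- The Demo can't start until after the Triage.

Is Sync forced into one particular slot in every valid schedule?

No

Sync can be 12pm (e.g. Sync=12pm; VendorCall=12pm; Triage=10am; Demo=11am) or 1pm (e.g. Sync -> 1pm, Demo -> 11am, Triage -> 10am, VendorCall -> 12pm).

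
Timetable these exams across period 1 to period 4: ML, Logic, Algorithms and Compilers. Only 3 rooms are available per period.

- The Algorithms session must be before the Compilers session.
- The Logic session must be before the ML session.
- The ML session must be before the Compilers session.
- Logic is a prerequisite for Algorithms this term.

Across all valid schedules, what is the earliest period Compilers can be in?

period 3

Precedence pushes Compilers to at least period 3.
Compilers at period 3 is achievable: Logic in period 1, Algorithms in period 2, Compilers in period 3, ML in period 2.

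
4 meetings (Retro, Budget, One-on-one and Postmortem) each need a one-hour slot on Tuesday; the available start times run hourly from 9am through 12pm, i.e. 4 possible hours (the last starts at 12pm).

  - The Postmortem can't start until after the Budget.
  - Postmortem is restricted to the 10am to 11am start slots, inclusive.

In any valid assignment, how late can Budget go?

Downstream work caps Budget at 10am.
Budget at 10am is achievable: Budget=10am, Postmortem=11am, Retro=9am, One-on-one=9am.

10am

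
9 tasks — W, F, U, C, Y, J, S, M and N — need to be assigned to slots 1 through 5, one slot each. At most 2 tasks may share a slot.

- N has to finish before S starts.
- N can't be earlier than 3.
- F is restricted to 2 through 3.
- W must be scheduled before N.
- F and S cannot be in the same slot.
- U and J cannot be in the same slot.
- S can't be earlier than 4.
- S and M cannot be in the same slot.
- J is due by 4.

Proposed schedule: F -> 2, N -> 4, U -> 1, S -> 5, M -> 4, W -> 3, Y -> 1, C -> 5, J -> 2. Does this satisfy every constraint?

Yes

S can't be earlier than 4 — holds.
F is restricted to 2 through 3 — holds.
At most 2 tasks may share a slot — holds.
N can't be earlier than 3 — holds.
W must be scheduled before N — holds.
S and M cannot be in the same slot — holds.
U and J cannot be in the same slot — holds.
J is due by 4 — holds.
N has to finish before S starts — holds.
F and S cannot be in the same slot — holds.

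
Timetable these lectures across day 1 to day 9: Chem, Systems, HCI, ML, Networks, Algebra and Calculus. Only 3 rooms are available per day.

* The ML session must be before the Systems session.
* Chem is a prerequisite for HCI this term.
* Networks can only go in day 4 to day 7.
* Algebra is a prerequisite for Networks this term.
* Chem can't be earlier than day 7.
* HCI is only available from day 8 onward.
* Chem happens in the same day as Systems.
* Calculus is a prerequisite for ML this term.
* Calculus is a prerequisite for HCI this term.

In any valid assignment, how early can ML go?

day 2

Precedence pushes ML to at least day 2; downstream work caps ML at day 7.
ML at day 2 is achievable: Algebra in day 1, Calculus in day 1, Networks in day 4, Chem in day 7, Systems in day 7, ML in day 2, HCI in day 8.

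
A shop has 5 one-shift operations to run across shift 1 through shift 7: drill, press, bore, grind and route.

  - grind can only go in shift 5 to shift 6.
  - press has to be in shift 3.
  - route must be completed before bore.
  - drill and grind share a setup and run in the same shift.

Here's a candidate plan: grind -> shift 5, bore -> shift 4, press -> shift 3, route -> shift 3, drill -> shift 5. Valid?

drill and grind share a setup and run in the same shift — holds.
grind can only go in shift 5 to shift 6 — holds.
route must be completed before bore — holds.
press has to be in shift 3 — holds.

Yes, all constraints hold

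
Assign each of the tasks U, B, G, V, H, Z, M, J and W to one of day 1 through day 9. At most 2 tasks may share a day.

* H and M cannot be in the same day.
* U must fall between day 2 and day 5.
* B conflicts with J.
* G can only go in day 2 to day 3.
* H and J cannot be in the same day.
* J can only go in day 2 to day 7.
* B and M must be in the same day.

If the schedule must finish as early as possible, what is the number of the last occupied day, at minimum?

day 5

With at most 2 per day and 9 tasks, at least 5 days are needed.
U can't be placed before day 2, so the schedule must run through at least day 2.
5 works (last occupied day: day 5): for example V -> day 3; G -> day 2; M -> day 1; B -> day 1; H -> day 4; J -> day 3; U -> day 2; Z -> day 4; W -> day 5.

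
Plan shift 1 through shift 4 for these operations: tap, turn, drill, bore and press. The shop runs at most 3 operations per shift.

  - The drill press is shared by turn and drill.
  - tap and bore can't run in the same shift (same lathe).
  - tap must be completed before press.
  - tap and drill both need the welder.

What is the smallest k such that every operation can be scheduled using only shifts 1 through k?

The precedence chain requires at least 2 distinct shifts.
With at most 3 per shift and 5 operations, at least 2 shifts are needed.
2 works (last occupied shift: shift 2): for example drill=shift 2; bore=shift 2; tap=shift 1; turn=shift 1; press=shift 2.

2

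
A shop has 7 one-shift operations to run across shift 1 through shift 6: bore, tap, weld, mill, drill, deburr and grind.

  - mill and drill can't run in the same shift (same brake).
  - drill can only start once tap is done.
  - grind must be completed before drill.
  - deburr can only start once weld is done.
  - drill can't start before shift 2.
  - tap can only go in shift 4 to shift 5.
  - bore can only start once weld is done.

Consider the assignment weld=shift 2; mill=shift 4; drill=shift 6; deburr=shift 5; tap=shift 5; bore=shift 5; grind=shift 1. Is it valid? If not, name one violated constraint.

Valid

mill and drill can't run in the same shift (same brake) — holds.
deburr can only start once weld is done — holds.
drill can only start once tap is done — holds.
drill can't start before shift 2 — holds.
grind must be completed before drill — holds.
tap can only go in shift 4 to shift 5 — holds.
bore can only start once weld is done — holds.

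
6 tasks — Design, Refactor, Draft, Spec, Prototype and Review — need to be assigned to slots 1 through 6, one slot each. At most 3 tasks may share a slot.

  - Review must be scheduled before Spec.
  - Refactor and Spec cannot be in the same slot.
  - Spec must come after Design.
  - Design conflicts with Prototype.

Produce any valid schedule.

Refactor -> 1, Review -> 1, Prototype -> 2, Draft -> 2, Spec -> 2, Design -> 1

Checking: Design(1) before Spec(2); Review(1) before Spec(2); Refactor(1) != Spec(2); Design(1) != Prototype(2); max 3 per slot (cap 3).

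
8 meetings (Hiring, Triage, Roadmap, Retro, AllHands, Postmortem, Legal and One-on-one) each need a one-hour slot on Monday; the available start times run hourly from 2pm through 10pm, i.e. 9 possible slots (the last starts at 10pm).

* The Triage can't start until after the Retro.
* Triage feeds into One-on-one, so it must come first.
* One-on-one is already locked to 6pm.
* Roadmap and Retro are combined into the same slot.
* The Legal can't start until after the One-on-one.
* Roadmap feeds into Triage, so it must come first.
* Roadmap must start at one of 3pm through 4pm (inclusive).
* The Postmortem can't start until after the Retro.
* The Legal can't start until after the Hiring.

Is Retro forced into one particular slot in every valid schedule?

No

Retro can be 3pm (e.g. Postmortem=4pm; Roadmap=3pm; One-on-one=6pm; Triage=4pm; Hiring=2pm; Retro=3pm; Legal=7pm; AllHands=2pm) or 4pm (e.g. Postmortem=5pm, Retro=4pm, Roadmap=4pm, Hiring=2pm, Triage=5pm, AllHands=2pm, One-on-one=6pm, Legal=7pm).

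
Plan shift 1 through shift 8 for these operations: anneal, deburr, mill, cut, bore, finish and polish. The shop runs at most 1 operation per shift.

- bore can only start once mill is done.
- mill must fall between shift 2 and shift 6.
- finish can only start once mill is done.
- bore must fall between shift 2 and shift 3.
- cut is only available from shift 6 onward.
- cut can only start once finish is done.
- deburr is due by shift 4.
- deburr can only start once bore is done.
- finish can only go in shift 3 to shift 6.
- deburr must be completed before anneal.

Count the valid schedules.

20

Splitting on anneal: it can be shift 5 (4), shift 6 (4), shift 7 (6), shift 8 (6). Listing each branch's schedules as (deburr, mill, cut, bore, finish, polish) by shift number:
anneal=shift 5: (4,2,7,3,6,1) (4,2,7,3,6,8) (4,2,8,3,6,1) (4,2,8,3,6,7) — 4.
anneal=shift 6: (4,2,7,3,5,1) (4,2,7,3,5,8) (4,2,8,3,5,1) (4,2,8,3,5,7) — 4.
anneal=shift 7: (4,2,6,3,5,1) (4,2,6,3,5,8) (4,2,8,3,5,1) (4,2,8,3,5,6) (4,2,8,3,6,1) (4,2,8,3,6,5) — 6.
anneal=shift 8: (4,2,6,3,5,1) (4,2,6,3,5,7) (4,2,7,3,5,1) (4,2,7,3,5,6) (4,2,7,3,6,1) (4,2,7,3,6,5) — 6.
Summing: 4 + 4 + 6 + 6 = 20.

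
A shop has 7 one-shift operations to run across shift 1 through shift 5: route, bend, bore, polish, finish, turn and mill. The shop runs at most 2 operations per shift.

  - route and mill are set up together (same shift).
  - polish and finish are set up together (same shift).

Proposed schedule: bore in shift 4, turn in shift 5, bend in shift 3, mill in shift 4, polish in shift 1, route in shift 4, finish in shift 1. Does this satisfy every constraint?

The shop runs at most 2 operations per shift — violated.
route and mill are set up together (same shift) — holds.
polish and finish are set up together (same shift) — holds.

No. The shop runs at most 2 operations per shift is not satisfied.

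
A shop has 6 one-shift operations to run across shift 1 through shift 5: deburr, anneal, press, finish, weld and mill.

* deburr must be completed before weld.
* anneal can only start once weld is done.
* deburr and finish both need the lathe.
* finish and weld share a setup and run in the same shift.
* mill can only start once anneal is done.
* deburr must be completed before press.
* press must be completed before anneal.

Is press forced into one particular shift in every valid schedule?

press can be shift 2 (e.g. anneal -> shift 3; press -> shift 2; deburr -> shift 1; weld -> shift 2; finish -> shift 2; mill -> shift 4) or shift 3 (e.g. anneal -> shift 4, weld -> shift 2, finish -> shift 2, deburr -> shift 1, mill -> shift 5, press -> shift 3).

No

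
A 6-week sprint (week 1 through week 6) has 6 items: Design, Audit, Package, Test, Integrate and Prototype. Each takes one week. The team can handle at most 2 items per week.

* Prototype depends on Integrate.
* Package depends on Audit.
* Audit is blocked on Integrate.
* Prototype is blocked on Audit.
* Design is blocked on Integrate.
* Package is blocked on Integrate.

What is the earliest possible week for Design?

week 2

Precedence pushes Design to at least week 2.
Design at week 2 is achievable: Audit in week 2; Test in week 1; Prototype in week 3; Integrate in week 1; Package in week 3; Design in week 2.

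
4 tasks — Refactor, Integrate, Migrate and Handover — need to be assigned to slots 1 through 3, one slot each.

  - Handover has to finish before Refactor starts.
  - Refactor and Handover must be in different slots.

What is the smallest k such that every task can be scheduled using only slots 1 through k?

2

The precedence chain requires at least 2 distinct slots.
2 works (last occupied slot: 2): for example Handover=1, Refactor=2, Integrate=1, Migrate=1.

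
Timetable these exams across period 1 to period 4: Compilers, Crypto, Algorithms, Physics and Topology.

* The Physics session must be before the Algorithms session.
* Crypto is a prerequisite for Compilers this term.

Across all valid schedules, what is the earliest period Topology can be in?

period 1

Topology at period 1 is achievable: Topology=period 1, Crypto=period 1, Algorithms=period 2, Compilers=period 2, Physics=period 1.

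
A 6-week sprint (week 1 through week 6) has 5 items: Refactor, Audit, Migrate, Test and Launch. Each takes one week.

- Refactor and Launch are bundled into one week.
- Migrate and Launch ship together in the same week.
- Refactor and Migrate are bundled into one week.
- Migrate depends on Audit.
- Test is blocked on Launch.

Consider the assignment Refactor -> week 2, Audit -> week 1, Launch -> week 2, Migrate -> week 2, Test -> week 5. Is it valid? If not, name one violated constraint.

Yes

Migrate depends on Audit — holds.
Test is blocked on Launch — holds.
Refactor and Launch are bundled into one week — holds.
Migrate and Launch ship together in the same week — holds.
Refactor and Migrate are bundled into one week — holds.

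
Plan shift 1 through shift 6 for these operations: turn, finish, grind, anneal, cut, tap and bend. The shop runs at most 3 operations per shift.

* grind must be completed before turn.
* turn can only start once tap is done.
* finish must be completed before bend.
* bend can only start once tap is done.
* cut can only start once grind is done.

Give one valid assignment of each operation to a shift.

cut in shift 2, grind in shift 1, finish in shift 1, anneal in shift 3, tap in shift 1, bend in shift 2, turn in shift 2

Checking: tap(shift 1) before turn(shift 2); grind(shift 1) before turn(shift 2); finish(shift 1) before bend(shift 2); tap(shift 1) before bend(shift 2); grind(shift 1) before cut(shift 2); max 3 per shift (cap 3).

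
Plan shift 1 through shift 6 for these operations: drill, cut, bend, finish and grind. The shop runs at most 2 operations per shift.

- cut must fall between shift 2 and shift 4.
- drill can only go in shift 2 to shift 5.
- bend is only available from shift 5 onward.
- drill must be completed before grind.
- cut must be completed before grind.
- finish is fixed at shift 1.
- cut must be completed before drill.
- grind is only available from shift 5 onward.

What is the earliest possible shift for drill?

Drill is available from shift 2; precedence pushes drill to at least shift 3; drill's own window allows nothing later than shift 5.
drill at shift 3 is achievable: cut=shift 2; bend=shift 5; drill=shift 3; grind=shift 5; finish=shift 1.

shift 3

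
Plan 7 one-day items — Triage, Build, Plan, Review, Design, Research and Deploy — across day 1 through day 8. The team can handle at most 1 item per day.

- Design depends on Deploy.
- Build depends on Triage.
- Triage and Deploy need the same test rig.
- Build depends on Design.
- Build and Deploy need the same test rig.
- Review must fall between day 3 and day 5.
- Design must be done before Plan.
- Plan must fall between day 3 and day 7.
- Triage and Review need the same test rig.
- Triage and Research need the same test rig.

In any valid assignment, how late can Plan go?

Plan is available from day 3; Plan's own window allows nothing later than day 7.
Plan at day 7 is achievable: Plan=day 7, Review=day 3, Research=day 6, Design=day 2, Deploy=day 1, Build=day 5, Triage=day 4.

day 7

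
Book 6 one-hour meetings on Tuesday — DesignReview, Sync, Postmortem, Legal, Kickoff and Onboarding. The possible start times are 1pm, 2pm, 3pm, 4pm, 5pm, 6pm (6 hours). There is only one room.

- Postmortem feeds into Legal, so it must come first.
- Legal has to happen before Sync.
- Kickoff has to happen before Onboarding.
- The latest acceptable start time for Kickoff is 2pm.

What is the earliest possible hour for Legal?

3pm

Precedence pushes Legal to at least 2pm; downstream work caps Legal at 5pm.
Legal at 3pm is achievable: Legal in 3pm; DesignReview in 6pm; Sync in 4pm; Postmortem in 2pm; Kickoff in 1pm; Onboarding in 5pm.
Nothing earlier works — the capacity limit rule out every hour before 3pm.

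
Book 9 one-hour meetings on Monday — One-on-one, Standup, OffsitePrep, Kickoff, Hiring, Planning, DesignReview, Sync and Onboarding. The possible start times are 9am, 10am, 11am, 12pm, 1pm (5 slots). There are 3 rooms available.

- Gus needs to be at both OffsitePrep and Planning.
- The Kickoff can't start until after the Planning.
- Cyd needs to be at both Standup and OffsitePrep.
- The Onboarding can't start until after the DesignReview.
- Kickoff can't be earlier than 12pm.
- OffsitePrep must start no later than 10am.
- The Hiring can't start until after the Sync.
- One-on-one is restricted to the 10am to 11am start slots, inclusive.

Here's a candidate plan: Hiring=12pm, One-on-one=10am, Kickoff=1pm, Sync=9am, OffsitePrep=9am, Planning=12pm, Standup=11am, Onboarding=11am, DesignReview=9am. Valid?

The Kickoff can't start until after the Planning — holds.
Cyd needs to be at both Standup and OffsitePrep — holds.
Kickoff can't be earlier than 12pm — holds.
Gus needs to be at both OffsitePrep and Planning — holds.
The Onboarding can't start until after the DesignReview — holds.
OffsitePrep must start no later than 10am — holds.
One-on-one is restricted to the 10am to 11am start slots, inclusive — holds.
The Hiring can't start until after the Sync — holds.
There are 3 rooms available — holds.

Valid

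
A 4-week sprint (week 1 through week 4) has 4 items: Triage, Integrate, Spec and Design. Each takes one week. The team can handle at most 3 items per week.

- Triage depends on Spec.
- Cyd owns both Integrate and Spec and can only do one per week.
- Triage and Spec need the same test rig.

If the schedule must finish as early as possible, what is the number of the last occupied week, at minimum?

The precedence chain requires at least 2 distinct weeks.
With at most 3 per week and 4 tasks, at least 2 weeks are needed.
2 works (last occupied week: week 2): for example Triage=week 2; Design=week 1; Spec=week 1; Integrate=week 2.

week 2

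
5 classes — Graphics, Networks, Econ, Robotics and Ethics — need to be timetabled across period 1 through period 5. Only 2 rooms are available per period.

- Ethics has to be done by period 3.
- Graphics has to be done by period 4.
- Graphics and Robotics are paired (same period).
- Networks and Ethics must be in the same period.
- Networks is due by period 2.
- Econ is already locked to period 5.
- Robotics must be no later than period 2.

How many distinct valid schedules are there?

Enumerating: Robotics=period 2, Econ=period 5, Networks=period 1, Graphics=period 2, Ethics=period 1 | Ethics -> period 2, Econ -> period 5, Robotics -> period 1, Graphics -> period 1, Networks -> period 2.

2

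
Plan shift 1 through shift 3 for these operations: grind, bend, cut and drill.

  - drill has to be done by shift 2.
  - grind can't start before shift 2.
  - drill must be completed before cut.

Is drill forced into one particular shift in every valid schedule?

No

drill can be shift 1 (e.g. cut=shift 2; bend=shift 1; grind=shift 2; drill=shift 1) or shift 2 (e.g. grind=shift 2, bend=shift 1, cut=shift 3, drill=shift 2).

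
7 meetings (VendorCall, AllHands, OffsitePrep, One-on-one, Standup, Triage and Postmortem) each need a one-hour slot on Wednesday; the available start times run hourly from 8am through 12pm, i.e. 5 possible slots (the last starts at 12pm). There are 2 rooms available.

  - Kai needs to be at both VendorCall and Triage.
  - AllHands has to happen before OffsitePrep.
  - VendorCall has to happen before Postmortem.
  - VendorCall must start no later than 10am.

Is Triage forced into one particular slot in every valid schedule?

Triage can be 8am (e.g. VendorCall -> 9am, AllHands -> 8am, Triage -> 8am, Postmortem -> 10am, One-on-one -> 10am, OffsitePrep -> 9am, Standup -> 11am) or 9am (e.g. VendorCall in 8am; OffsitePrep in 9am; Standup in 11am; One-on-one in 10am; Triage in 9am; Postmortem in 10am; AllHands in 8am).

No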